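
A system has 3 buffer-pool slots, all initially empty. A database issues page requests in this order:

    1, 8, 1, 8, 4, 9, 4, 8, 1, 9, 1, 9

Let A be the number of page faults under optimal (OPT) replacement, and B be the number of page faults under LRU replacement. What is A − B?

Under OPT: F F . . F F . . F . . . → 5 faults.
Under LRU: F F . . F F . . F F . . → 6 faults.
A − B = 5 − 6 = -1.

-1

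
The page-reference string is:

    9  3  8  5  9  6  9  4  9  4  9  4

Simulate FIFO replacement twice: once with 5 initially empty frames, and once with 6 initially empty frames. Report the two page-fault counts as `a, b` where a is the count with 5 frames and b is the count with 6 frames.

5 frames: F F F F . F . F F . . . → 7 faults.
6 frames: F F F F . F . F . . . . → 6 faults.
6 < 7: adding a frame reduced faults, as is typical.

7, 6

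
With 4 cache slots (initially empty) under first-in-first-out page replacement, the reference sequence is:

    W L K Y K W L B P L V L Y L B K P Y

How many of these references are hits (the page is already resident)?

W -> fault, frames [W]
L -> fault, frames [W, L]
K -> fault, frames [W, L, K]
Y -> fault, frames [W, L, K, Y]
K -> hit
W -> hit
L -> hit
B -> fault, evict W, frames [L, K, Y, B]
P -> fault, evict L, frames [K, Y, B, P]
L -> fault, evict K, frames [Y, B, P, L]
V -> fault, evict Y, frames [B, P, L, V]
L -> hit
Y -> fault, evict B, frames [P, L, V, Y]
L -> hit
B -> fault, evict P, frames [L, V, Y, B]
K -> fault, evict L, frames [V, Y, B, K]
P -> fault, evict V, frames [Y, B, K, P]
Y -> hit
Hits: 6.

6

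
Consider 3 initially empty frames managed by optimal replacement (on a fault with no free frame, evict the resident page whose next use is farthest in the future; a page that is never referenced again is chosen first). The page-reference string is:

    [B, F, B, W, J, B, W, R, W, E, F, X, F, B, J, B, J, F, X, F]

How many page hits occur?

10

B → miss, frames {B}
F → miss, frames {B,F}
B → hit
W → miss, frames {B,F,W}
J → miss, evict F, frames {B,W,J}
B → hit
W → hit
R → miss, evict J, frames {B,W,R}
W → hit
E → miss, evict R, frames {B,W,E}
F → miss, evict E, frames {B,W,F}
X → miss, evict W, frames {B,F,X}
F → hit
B → hit
J → miss, evict X, frames {B,F,J}
B → hit
J → hit
F → hit
X → miss, evict J, frames {B,F,X}
F → hit
Hits: 10.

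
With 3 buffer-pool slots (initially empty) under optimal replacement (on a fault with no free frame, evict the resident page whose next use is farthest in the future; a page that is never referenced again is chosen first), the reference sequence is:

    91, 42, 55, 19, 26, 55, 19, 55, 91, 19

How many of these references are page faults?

6

91 -> fault, frames {91}
42 -> fault, frames {91,42}
55 -> fault, frames {91,42,55}
19 -> fault, evict 42, frames {91,55,19}
26 -> fault, evict 91, frames {55,19,26}
55 -> hit
19 -> hit
55 -> hit
91 -> fault, evict 26, frames {55,19,91}
19 -> hit
Page faults: 6.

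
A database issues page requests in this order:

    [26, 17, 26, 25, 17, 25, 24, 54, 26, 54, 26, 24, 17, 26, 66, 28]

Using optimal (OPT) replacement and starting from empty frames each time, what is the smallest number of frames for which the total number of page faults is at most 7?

f=1: 16 faults
f=2: 10 faults
f=3: 8 faults
f=4: 7 faults
f=5: 7 faults
f=6: 7 faults
f=7: 7 faults
Smallest f with faults ≤ 7 is 4.

4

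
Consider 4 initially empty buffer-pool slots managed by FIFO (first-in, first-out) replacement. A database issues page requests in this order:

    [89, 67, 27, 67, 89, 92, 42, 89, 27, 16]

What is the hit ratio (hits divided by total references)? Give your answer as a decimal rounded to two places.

0.30

89 → miss, frames [89]
67 → miss, frames [89, 67]
27 → miss, frames [89, 67, 27]
67 → hit
89 → hit
92 → miss, frames [89, 67, 27, 92]
42 → miss, evict 89, frames [67, 27, 92, 42]
89 → miss, evict 67, frames [27, 92, 42, 89]
27 → hit
16 → miss, evict 27, frames [92, 42, 89, 16]
Hits: 3 of 10 references → 3/10 = 0.3000.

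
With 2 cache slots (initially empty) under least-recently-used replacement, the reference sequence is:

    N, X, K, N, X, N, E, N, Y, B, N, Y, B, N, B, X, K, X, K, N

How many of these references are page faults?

N -> fault, frames {N}
X -> fault, frames {N,X}
K -> fault, evict N, frames {X,K}
N -> fault, evict X, frames {K,N}
X -> fault, evict K, frames {N,X}
N -> hit
E -> fault, evict X, frames {N,E}
N -> hit
Y -> fault, evict E, frames {N,Y}
B -> fault, evict N, frames {Y,B}
N -> fault, evict Y, frames {B,N}
Y -> fault, evict B, frames {N,Y}
B -> fault, evict N, frames {Y,B}
N -> fault, evict Y, frames {B,N}
B -> hit
X -> fault, evict N, frames {B,X}
K -> fault, evict B, frames {X,K}
X -> hit
K -> hit
N -> fault, evict X, frames {K,N}
Page faults: 15.

15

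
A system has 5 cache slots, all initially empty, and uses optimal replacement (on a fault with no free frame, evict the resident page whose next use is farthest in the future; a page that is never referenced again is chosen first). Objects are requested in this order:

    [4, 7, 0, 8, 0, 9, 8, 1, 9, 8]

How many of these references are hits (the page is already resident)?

4

4 -> miss, frames [4]
7 -> miss, frames [4, 7]
0 -> miss, frames [4, 7, 0]
8 -> miss, frames [4, 7, 0, 8]
0 -> hit
9 -> miss, frames [4, 7, 0, 8, 9]
8 -> hit
1 -> miss, evict 0, frames [4, 7, 8, 9, 1]
9 -> hit
8 -> hit
Hits: 4.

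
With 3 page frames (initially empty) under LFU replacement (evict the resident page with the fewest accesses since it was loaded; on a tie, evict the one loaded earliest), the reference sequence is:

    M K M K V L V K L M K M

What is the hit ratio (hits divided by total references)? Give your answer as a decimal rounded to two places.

M → fault, frames {M}
K → fault, frames {M,K}
M → hit
K → hit
V → fault, frames {M,K,V}
L → fault, evict V, frames {M,K,L}
V → fault, evict L, frames {M,K,V}
K → hit
L → fault, evict V, frames {M,K,L}
M → hit
K → hit
M → hit
Hits: 6 of 12 references → 6/12 = 0.5000.

0.50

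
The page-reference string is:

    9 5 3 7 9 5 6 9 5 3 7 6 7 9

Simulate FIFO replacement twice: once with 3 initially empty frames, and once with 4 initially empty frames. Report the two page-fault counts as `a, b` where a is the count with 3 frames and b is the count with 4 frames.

3 frames: F F F F F F F . . F F . . F → 10 faults.
4 frames: F F F F . . F F F F F F . F → 11 faults.
11 > 10: adding a frame increased faults — Belady's anomaly.

10, 11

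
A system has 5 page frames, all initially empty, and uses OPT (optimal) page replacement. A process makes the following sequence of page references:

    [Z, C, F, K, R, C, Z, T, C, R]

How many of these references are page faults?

Z -> miss, frames (Z)
C -> miss, frames (Z C)
F -> miss, frames (Z C F)
K -> miss, frames (Z C F K)
R -> miss, frames (Z C F K R)
C -> hit
Z -> hit
T -> miss, evict K, frames (Z C F R T)
C -> hit
R -> hit
Page faults: 6.

6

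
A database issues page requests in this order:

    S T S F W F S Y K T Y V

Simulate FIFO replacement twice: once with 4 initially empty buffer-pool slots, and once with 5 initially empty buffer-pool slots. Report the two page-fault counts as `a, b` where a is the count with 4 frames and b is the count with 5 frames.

4 frames: F F . F F . . F F F . F → 8 faults.
5 frames: F F . F F . . F F . . F → 7 faults.
7 < 8: adding a frame reduced faults, as is typical.

8, 7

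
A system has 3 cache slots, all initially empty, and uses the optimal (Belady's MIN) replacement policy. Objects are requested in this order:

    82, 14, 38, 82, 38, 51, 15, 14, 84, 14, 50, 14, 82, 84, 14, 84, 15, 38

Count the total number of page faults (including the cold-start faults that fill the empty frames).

10

82 → fault, frames [82]
14 → fault, frames [82, 14]
38 → fault, frames [82, 14, 38]
82 → hit
38 → hit
51 → fault, evict 38, frames [82, 14, 51]
15 → fault, evict 51, frames [82, 14, 15]
14 → hit
84 → fault, evict 15, frames [82, 14, 84]
14 → hit
50 → fault, evict 84, frames [82, 14, 50]
14 → hit
82 → hit
84 → fault, evict 50, frames [82, 14, 84]
14 → hit
84 → hit
15 → fault, evict 84, frames [82, 14, 15]
38 → fault, evict 15, frames [82, 14, 38]
Page faults: 10.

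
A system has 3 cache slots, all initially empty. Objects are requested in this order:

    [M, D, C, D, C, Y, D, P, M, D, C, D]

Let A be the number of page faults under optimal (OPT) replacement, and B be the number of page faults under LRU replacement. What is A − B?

Under OPT: F F F . . F . F . . F . → 6 faults.
Under LRU: F F F . . F . F F . F . → 7 faults.
A − B = 6 − 7 = -1.

-1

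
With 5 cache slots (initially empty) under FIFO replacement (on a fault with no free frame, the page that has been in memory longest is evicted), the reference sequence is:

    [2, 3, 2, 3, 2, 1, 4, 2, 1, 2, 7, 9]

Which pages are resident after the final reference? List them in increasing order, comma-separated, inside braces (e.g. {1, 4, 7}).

2 -> fault, frames (2)
3 -> fault, frames (2 3)
2 -> hit
3 -> hit
2 -> hit
1 -> fault, frames (2 3 1)
4 -> fault, frames (2 3 1 4)
2 -> hit
1 -> hit
2 -> hit
7 -> fault, frames (2 3 1 4 7)
9 -> fault, evict 2, frames (3 1 4 7 9)

{1, 3, 4, 7, 9}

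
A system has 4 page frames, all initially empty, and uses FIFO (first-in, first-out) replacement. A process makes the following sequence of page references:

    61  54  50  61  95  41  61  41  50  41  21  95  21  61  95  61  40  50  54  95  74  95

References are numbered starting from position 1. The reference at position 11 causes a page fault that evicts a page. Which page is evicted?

pos 1: 61: miss, frames (61)
pos 2: 54: miss, frames (61 54)
pos 3: 50: miss, frames (61 54 50)
pos 4: 61: hit
pos 5: 95: miss, frames (61 54 50 95)
pos 6: 41: miss, evict 61, frames (54 50 95 41)
pos 7: 61: miss, evict 54, frames (50 95 41 61)
pos 8: 41: hit
pos 9: 50: hit
pos 10: 41: hit
pos 11: 21: miss, evict 50, frames (95 41 61 21)
At position 11, page 50 is evicted.

50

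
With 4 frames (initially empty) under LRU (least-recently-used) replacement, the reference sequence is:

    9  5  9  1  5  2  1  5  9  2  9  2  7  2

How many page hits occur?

9

9 → fault, frames [9]
5 → fault, frames [9, 5]
9 → hit
1 → fault, frames [5, 9, 1]
5 → hit
2 → fault, frames [9, 1, 5, 2]
1 → hit
5 → hit
9 → hit
2 → hit
9 → hit
2 → hit
7 → fault, evict 1, frames [5, 9, 2, 7]
2 → hit
Hits: 9.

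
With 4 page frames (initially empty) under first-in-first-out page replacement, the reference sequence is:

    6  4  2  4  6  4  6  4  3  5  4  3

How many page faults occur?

6 -> fault, frames (6)
4 -> fault, frames (6 4)
2 -> fault, frames (6 4 2)
4 -> hit
6 -> hit
4 -> hit
6 -> hit
4 -> hit
3 -> fault, frames (6 4 2 3)
5 -> fault, evict 6, frames (4 2 3 5)
4 -> hit
3 -> hit
Page faults: 5.

5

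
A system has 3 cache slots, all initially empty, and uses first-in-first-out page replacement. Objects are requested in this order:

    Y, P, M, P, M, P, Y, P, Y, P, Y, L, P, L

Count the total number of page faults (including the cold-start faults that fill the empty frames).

4

Y -> fault, frames {Y}
P -> fault, frames {Y,P}
M -> fault, frames {Y,P,M}
P -> hit
M -> hit
P -> hit
Y -> hit
P -> hit
Y -> hit
P -> hit
Y -> hit
L -> fault, evict Y, frames {P,M,L}
P -> hit
L -> hit
Page faults: 4.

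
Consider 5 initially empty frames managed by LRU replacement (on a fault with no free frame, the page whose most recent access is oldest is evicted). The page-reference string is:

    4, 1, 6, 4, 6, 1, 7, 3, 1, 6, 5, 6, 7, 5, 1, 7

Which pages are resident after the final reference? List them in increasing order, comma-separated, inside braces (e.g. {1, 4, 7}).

{1, 3, 5, 6, 7}

4 -> fault, frames [4]
1 -> fault, frames [4, 1]
6 -> fault, frames [4, 1, 6]
4 -> hit
6 -> hit
1 -> hit
7 -> fault, frames [4, 6, 1, 7]
3 -> fault, frames [4, 6, 1, 7, 3]
1 -> hit
6 -> hit
5 -> fault, evict 4, frames [7, 3, 1, 6, 5]
6 -> hit
7 -> hit
5 -> hit
1 -> hit
7 -> hit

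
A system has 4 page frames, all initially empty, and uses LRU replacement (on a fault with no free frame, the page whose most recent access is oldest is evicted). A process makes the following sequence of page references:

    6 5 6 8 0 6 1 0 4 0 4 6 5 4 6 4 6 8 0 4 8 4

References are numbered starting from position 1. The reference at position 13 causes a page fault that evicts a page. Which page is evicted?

pos 1: 6 -> miss, frames [6]
pos 2: 5 -> miss, frames [6, 5]
pos 3: 6 -> hit
pos 4: 8 -> miss, frames [5, 6, 8]
pos 5: 0 -> miss, frames [5, 6, 8, 0]
pos 6: 6 -> hit
pos 7: 1 -> miss, evict 5, frames [8, 0, 6, 1]
pos 8: 0 -> hit
pos 9: 4 -> miss, evict 8, frames [6, 1, 0, 4]
pos 10: 0 -> hit
pos 11: 4 -> hit
pos 12: 6 -> hit
pos 13: 5 -> miss, evict 1, frames [0, 4, 6, 5]
At position 13, page 1 is evicted.

1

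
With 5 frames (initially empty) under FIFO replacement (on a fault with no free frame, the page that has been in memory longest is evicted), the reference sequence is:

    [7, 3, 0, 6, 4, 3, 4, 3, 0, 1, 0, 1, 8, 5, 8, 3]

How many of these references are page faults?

9

7 -> fault, frames {7}
3 -> fault, frames {7,3}
0 -> fault, frames {7,3,0}
6 -> fault, frames {7,3,0,6}
4 -> fault, frames {7,3,0,6,4}
3 -> hit
4 -> hit
3 -> hit
0 -> hit
1 -> fault, evict 7, frames {3,0,6,4,1}
0 -> hit
1 -> hit
8 -> fault, evict 3, frames {0,6,4,1,8}
5 -> fault, evict 0, frames {6,4,1,8,5}
8 -> hit
3 -> fault, evict 6, frames {4,1,8,5,3}
Page faults: 9.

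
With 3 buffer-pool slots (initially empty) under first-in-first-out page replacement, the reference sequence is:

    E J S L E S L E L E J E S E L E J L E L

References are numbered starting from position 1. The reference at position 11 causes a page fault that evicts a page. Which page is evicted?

pos 1: E -> fault, frames (E)
pos 2: J -> fault, frames (E J)
pos 3: S -> fault, frames (E J S)
pos 4: L -> fault, evict E, frames (J S L)
pos 5: E -> fault, evict J, frames (S L E)
pos 6: S -> hit
pos 7: L -> hit
pos 8: E -> hit
pos 9: L -> hit
pos 10: E -> hit
pos 11: J -> fault, evict S, frames (L E J)
At position 11, page S is evicted.

S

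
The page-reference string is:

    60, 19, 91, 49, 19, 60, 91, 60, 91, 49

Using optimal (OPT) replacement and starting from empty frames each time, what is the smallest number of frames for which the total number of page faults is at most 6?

f=1: 10 faults
f=2: 7 faults
f=3: 5 faults
f=4: 4 faults
Smallest f with faults ≤ 6 is 3.

3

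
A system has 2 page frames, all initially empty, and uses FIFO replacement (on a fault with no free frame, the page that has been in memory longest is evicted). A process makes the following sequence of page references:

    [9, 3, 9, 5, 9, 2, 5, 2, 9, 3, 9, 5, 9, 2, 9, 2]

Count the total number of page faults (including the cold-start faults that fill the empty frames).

11

9: fault, frames {9}
3: fault, frames {9,3}
9: hit
5: fault, evict 9, frames {3,5}
9: fault, evict 3, frames {5,9}
2: fault, evict 5, frames {9,2}
5: fault, evict 9, frames {2,5}
2: hit
9: fault, evict 2, frames {5,9}
3: fault, evict 5, frames {9,3}
9: hit
5: fault, evict 9, frames {3,5}
9: fault, evict 3, frames {5,9}
2: fault, evict 5, frames {9,2}
9: hit
2: hit
Page faults: 11.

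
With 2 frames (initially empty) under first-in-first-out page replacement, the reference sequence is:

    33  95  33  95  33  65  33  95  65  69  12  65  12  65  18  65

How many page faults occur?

33: fault, frames [33]
95: fault, frames [33, 95]
33: hit
95: hit
33: hit
65: fault, evict 33, frames [95, 65]
33: fault, evict 95, frames [65, 33]
95: fault, evict 65, frames [33, 95]
65: fault, evict 33, frames [95, 65]
69: fault, evict 95, frames [65, 69]
12: fault, evict 65, frames [69, 12]
65: fault, evict 69, frames [12, 65]
12: hit
65: hit
18: fault, evict 12, frames [65, 18]
65: hit
Page faults: 10.

10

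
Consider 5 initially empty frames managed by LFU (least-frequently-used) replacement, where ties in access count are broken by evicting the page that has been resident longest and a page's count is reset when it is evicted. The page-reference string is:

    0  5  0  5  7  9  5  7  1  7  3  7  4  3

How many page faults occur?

7

0 -> miss, frames (0)
5 -> miss, frames (0 5)
0 -> hit
5 -> hit
7 -> miss, frames (0 5 7)
9 -> miss, frames (0 5 7 9)
5 -> hit
7 -> hit
1 -> miss, frames (0 5 7 9 1)
7 -> hit
3 -> miss, evict 9, frames (0 5 7 1 3)
7 -> hit
4 -> miss, evict 1, frames (0 5 7 3 4)
3 -> hit
Page faults: 7.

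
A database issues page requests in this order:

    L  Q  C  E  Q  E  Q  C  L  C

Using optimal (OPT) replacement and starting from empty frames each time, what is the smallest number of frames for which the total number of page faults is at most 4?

4

f=1: 10 faults
f=2: 6 faults
f=3: 5 faults
f=4: 4 faults
Smallest f with faults ≤ 4 is 4.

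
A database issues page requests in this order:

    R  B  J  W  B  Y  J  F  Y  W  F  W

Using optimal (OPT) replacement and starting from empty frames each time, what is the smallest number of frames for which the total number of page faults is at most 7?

f=1: 12 faults
f=2: 8 faults
f=3: 6 faults
f=4: 6 faults
f=5: 6 faults
f=6: 6 faults
Smallest f with faults ≤ 7 is 3.

3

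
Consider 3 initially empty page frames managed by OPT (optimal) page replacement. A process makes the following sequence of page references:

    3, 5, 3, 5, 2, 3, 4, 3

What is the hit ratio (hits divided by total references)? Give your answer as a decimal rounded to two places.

0.50

3 -> fault, frames [3]
5 -> fault, frames [3, 5]
3 -> hit
5 -> hit
2 -> fault, frames [3, 5, 2]
3 -> hit
4 -> fault, evict 2, frames [3, 5, 4]
3 -> hit
Hits: 4 of 8 references → 4/8 = 0.5000.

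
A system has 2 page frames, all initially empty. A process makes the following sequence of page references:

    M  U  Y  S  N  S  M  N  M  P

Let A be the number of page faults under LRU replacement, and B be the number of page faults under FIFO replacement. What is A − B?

Under LRU: F F F F F . F F . F → 8 faults.
Under FIFO: F F F F F . F . . F → 7 faults.
A − B = 8 − 7 = 1.

1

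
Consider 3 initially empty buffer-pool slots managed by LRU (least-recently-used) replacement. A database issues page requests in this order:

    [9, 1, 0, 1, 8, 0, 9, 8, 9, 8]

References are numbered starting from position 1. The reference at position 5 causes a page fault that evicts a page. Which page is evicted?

9

pos 1: 9 -> fault, frames [9]
pos 2: 1 -> fault, frames [9, 1]
pos 3: 0 -> fault, frames [9, 1, 0]
pos 4: 1 -> hit
pos 5: 8 -> fault, evict 9, frames [0, 1, 8]
At position 5, page 9 is evicted.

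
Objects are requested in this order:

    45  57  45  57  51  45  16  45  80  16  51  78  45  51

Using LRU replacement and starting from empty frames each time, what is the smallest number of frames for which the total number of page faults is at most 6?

5

f=1: 14 faults
f=2: 11 faults
f=3: 8 faults
f=4: 7 faults
f=5: 6 faults
f=6: 6 faults
Smallest f with faults ≤ 6 is 5.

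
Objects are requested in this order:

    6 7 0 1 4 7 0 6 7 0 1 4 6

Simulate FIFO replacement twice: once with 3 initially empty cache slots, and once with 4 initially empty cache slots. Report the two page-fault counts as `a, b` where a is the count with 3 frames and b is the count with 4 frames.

10, 11

3 frames: F F F F F F F F . . F F . → 10 faults.
4 frames: F F F F F . . F F F F F F → 11 faults.
11 > 10: adding a frame increased faults — Belady's anomaly.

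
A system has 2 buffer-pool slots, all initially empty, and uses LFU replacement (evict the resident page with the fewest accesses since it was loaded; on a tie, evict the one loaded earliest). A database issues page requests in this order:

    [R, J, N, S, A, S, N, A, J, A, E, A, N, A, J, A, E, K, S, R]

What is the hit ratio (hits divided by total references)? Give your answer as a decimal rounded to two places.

0.10

R: miss, frames [R]
J: miss, frames [R, J]
N: miss, evict R, frames [J, N]
S: miss, evict J, frames [N, S]
A: miss, evict N, frames [S, A]
S: hit
N: miss, evict A, frames [S, N]
A: miss, evict N, frames [S, A]
J: miss, evict A, frames [S, J]
A: miss, evict J, frames [S, A]
E: miss, evict A, frames [S, E]
A: miss, evict E, frames [S, A]
N: miss, evict A, frames [S, N]
A: miss, evict N, frames [S, A]
J: miss, evict A, frames [S, J]
A: miss, evict J, frames [S, A]
E: miss, evict A, frames [S, E]
K: miss, evict E, frames [S, K]
S: hit
R: miss, evict K, frames [S, R]
Hits: 2 of 20 references → 2/20 = 0.1000.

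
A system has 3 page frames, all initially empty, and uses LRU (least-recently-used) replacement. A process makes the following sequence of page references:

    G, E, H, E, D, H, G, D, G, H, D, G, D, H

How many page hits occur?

9

G -> fault, frames (G)
E -> fault, frames (G E)
H -> fault, frames (G E H)
E -> hit
D -> fault, evict G, frames (H E D)
H -> hit
G -> fault, evict E, frames (D H G)
D -> hit
G -> hit
H -> hit
D -> hit
G -> hit
D -> hit
H -> hit
Hits: 9.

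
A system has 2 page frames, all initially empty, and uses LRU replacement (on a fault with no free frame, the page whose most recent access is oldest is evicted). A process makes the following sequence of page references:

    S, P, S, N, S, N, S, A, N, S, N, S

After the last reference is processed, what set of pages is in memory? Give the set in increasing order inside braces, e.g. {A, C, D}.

{N, S}

S -> fault, frames (S)
P -> fault, frames (S P)
S -> hit
N -> fault, evict P, frames (S N)
S -> hit
N -> hit
S -> hit
A -> fault, evict N, frames (S A)
N -> fault, evict S, frames (A N)
S -> fault, evict A, frames (N S)
N -> hit
S -> hit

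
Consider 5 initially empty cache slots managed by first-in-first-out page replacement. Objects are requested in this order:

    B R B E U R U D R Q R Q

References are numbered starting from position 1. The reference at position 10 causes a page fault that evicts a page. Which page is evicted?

pos 1: B -> miss, frames {B}
pos 2: R -> miss, frames {B,R}
pos 3: B -> hit
pos 4: E -> miss, frames {B,R,E}
pos 5: U -> miss, frames {B,R,E,U}
pos 6: R -> hit
pos 7: U -> hit
pos 8: D -> miss, frames {B,R,E,U,D}
pos 9: R -> hit
pos 10: Q -> miss, evict B, frames {R,E,U,D,Q}
At position 10, page B is evicted.

B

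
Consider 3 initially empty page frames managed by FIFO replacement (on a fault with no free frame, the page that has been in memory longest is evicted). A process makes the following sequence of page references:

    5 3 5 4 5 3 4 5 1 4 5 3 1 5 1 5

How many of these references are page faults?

6

5 -> miss, frames {5}
3 -> miss, frames {5,3}
5 -> hit
4 -> miss, frames {5,3,4}
5 -> hit
3 -> hit
4 -> hit
5 -> hit
1 -> miss, evict 5, frames {3,4,1}
4 -> hit
5 -> miss, evict 3, frames {4,1,5}
3 -> miss, evict 4, frames {1,5,3}
1 -> hit
5 -> hit
1 -> hit
5 -> hit
Page faults: 6.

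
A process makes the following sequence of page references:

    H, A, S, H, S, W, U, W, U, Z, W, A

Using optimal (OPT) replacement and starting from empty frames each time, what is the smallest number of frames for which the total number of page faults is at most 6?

f=1: 12 faults
f=2: 7 faults
f=3: 6 faults
f=4: 6 faults
f=5: 6 faults
f=6: 6 faults
Smallest f with faults ≤ 6 is 3.

3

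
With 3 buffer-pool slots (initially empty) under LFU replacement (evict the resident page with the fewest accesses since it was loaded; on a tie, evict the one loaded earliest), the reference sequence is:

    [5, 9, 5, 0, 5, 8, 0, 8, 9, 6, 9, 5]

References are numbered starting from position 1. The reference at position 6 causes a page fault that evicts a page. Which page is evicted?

9

pos 1: 5 -> fault, frames {5}
pos 2: 9 -> fault, frames {5,9}
pos 3: 5 -> hit
pos 4: 0 -> fault, frames {5,9,0}
pos 5: 5 -> hit
pos 6: 8 -> fault, evict 9, frames {5,0,8}
At position 6, page 9 is evicted.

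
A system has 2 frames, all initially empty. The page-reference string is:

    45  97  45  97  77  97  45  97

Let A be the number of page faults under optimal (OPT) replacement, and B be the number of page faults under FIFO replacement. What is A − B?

-1

Under OPT: F F . . F . F . → 4 faults.
Under FIFO: F F . . F . F F → 5 faults.
A − B = 4 − 5 = -1.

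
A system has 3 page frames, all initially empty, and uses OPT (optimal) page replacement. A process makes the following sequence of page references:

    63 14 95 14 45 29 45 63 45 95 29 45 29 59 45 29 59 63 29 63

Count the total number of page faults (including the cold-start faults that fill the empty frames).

63: miss, frames (63)
14: miss, frames (63 14)
95: miss, frames (63 14 95)
14: hit
45: miss, evict 14, frames (63 95 45)
29: miss, evict 95, frames (63 45 29)
45: hit
63: hit
45: hit
95: miss, evict 63, frames (45 29 95)
29: hit
45: hit
29: hit
59: miss, evict 95, frames (45 29 59)
45: hit
29: hit
59: hit
63: miss, evict 59, frames (45 29 63)
29: hit
63: hit
Page faults: 8.

8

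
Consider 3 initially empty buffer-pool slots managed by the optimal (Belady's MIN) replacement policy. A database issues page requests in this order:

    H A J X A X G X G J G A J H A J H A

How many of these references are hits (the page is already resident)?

11

H → miss, frames {H}
A → miss, frames {H,A}
J → miss, frames {H,A,J}
X → miss, evict H, frames {A,J,X}
A → hit
X → hit
G → miss, evict A, frames {J,X,G}
X → hit
G → hit
J → hit
G → hit
A → miss, evict G, frames {J,X,A}
J → hit
H → miss, evict X, frames {J,A,H}
A → hit
J → hit
H → hit
A → hit
Hits: 11.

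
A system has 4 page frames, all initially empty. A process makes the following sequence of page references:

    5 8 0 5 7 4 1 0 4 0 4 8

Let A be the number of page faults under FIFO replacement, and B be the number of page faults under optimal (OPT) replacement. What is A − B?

Under FIFO: F F F . F F F . . . . F → 7 faults.
Under OPT: F F F . F F F . . . . . → 6 faults.
A − B = 7 − 6 = 1.

1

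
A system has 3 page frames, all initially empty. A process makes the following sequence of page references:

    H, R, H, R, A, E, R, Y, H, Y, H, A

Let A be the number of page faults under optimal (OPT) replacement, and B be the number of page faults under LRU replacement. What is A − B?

Under OPT: F F . . F F . F . . . F → 6 faults.
Under LRU: F F . . F F . F F . . F → 7 faults.
A − B = 6 − 7 = -1.

-1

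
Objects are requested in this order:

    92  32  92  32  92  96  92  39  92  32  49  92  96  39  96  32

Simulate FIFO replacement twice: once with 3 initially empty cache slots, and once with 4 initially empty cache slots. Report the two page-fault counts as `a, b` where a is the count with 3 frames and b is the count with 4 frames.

10, 7

3 frames: F F . . . F . F F F F . F F . F → 10 faults.
4 frames: F F . . . F . F . . F F . . . F → 7 faults.
7 < 10: adding a frame reduced faults, as is typical.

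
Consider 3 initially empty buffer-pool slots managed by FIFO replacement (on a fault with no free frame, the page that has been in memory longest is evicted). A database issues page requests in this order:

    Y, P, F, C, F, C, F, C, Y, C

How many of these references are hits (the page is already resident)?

5

Y → fault, frames (Y)
P → fault, frames (Y P)
F → fault, frames (Y P F)
C → fault, evict Y, frames (P F C)
F → hit
C → hit
F → hit
C → hit
Y → fault, evict P, frames (F C Y)
C → hit
Hits: 5.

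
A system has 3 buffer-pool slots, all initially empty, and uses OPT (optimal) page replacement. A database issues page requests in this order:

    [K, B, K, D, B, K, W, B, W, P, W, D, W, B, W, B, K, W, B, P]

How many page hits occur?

12

K: fault, frames {K}
B: fault, frames {K,B}
K: hit
D: fault, frames {K,B,D}
B: hit
K: hit
W: fault, evict K, frames {B,D,W}
B: hit
W: hit
P: fault, evict B, frames {D,W,P}
W: hit
D: hit
W: hit
B: fault, evict D, frames {W,P,B}
W: hit
B: hit
K: fault, evict P, frames {W,B,K}
W: hit
B: hit
P: fault, evict K, frames {W,B,P}
Hits: 12.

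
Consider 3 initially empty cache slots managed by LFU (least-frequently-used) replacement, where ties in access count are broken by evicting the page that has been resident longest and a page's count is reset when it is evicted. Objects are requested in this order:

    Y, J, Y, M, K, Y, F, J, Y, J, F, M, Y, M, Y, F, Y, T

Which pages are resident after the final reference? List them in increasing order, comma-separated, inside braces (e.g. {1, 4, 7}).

Y → fault, frames {Y}
J → fault, frames {Y,J}
Y → hit
M → fault, frames {Y,J,M}
K → fault, evict J, frames {Y,M,K}
Y → hit
F → fault, evict M, frames {Y,K,F}
J → fault, evict K, frames {Y,F,J}
Y → hit
J → hit
F → hit
M → fault, evict F, frames {Y,J,M}
Y → hit
M → hit
Y → hit
F → fault, evict J, frames {Y,M,F}
Y → hit
T → fault, evict F, frames {Y,M,T}

{M, T, Y}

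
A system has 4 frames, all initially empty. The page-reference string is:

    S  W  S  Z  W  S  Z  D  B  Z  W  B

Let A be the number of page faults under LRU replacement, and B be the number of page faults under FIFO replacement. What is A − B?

1

Under LRU: F F . F . . . F F . F . → 6 faults.
Under FIFO: F F . F . . . F F . . . → 5 faults.
A − B = 6 − 5 = 1.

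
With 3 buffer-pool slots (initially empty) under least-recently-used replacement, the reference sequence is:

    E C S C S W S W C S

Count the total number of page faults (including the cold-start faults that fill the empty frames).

4

E -> miss, frames (E)
C -> miss, frames (E C)
S -> miss, frames (E C S)
C -> hit
S -> hit
W -> miss, evict E, frames (C S W)
S -> hit
W -> hit
C -> hit
S -> hit
Page faults: 4.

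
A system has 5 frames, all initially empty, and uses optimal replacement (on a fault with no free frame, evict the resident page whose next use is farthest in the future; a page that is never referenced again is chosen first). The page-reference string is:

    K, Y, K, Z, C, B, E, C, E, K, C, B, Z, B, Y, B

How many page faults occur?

7

K: fault, frames [K]
Y: fault, frames [K, Y]
K: hit
Z: fault, frames [K, Y, Z]
C: fault, frames [K, Y, Z, C]
B: fault, frames [K, Y, Z, C, B]
E: fault, evict Y, frames [K, Z, C, B, E]
C: hit
E: hit
K: hit
C: hit
B: hit
Z: hit
B: hit
Y: fault, evict E, frames [K, Z, C, B, Y]
B: hit
Page faults: 7.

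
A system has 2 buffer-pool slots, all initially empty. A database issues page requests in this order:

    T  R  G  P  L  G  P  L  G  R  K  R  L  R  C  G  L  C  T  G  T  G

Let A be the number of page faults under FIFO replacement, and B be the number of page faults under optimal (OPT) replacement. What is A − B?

Under FIFO: F F F F F F F F F F F . F F F F F F F F . . → 19 faults.
Under OPT: F F F F F . F . F F F . F . F F . F F . . . → 14 faults.
A − B = 19 − 14 = 5.

5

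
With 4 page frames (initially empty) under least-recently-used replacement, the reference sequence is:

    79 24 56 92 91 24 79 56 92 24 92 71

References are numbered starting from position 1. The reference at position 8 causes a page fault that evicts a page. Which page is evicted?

92

pos 1: 79: fault, frames [79]
pos 2: 24: fault, frames [79, 24]
pos 3: 56: fault, frames [79, 24, 56]
pos 4: 92: fault, frames [79, 24, 56, 92]
pos 5: 91: fault, evict 79, frames [24, 56, 92, 91]
pos 6: 24: hit
pos 7: 79: fault, evict 56, frames [92, 91, 24, 79]
pos 8: 56: fault, evict 92, frames [91, 24, 79, 56]
At position 8, page 92 is evicted.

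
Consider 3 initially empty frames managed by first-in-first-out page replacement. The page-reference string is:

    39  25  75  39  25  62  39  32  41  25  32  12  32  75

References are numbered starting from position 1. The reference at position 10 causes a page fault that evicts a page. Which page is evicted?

39

pos 1: 39 -> fault, frames {39}
pos 2: 25 -> fault, frames {39,25}
pos 3: 75 -> fault, frames {39,25,75}
pos 4: 39 -> hit
pos 5: 25 -> hit
pos 6: 62 -> fault, evict 39, frames {25,75,62}
pos 7: 39 -> fault, evict 25, frames {75,62,39}
pos 8: 32 -> fault, evict 75, frames {62,39,32}
pos 9: 41 -> fault, evict 62, frames {39,32,41}
pos 10: 25 -> fault, evict 39, frames {32,41,25}
At position 10, page 39 is evicted.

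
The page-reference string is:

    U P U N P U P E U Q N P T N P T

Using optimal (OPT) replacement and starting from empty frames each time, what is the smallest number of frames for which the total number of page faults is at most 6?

4

f=1: 16 faults
f=2: 10 faults
f=3: 7 faults
f=4: 6 faults
f=5: 6 faults
f=6: 6 faults
Smallest f with faults ≤ 6 is 4.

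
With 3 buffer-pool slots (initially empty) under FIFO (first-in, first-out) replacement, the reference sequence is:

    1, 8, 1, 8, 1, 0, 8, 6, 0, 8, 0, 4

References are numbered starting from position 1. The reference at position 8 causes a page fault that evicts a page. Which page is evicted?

1

pos 1: 1: miss, frames {1}
pos 2: 8: miss, frames {1,8}
pos 3: 1: hit
pos 4: 8: hit
pos 5: 1: hit
pos 6: 0: miss, frames {1,8,0}
pos 7: 8: hit
pos 8: 6: miss, evict 1, frames {8,0,6}
At position 8, page 1 is evicted.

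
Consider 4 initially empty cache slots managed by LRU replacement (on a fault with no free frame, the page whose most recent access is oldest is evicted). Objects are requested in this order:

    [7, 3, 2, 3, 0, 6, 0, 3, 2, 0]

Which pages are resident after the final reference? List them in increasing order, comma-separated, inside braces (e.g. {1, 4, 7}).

{0, 2, 3, 6}

7 -> fault, frames (7)
3 -> fault, frames (7 3)
2 -> fault, frames (7 3 2)
3 -> hit
0 -> fault, frames (7 2 3 0)
6 -> fault, evict 7, frames (2 3 0 6)
0 -> hit
3 -> hit
2 -> hit
0 -> hit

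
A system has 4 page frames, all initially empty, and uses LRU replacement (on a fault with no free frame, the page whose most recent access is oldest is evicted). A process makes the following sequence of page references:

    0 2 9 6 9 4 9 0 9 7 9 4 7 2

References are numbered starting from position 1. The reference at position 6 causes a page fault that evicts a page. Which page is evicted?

pos 1: 0 -> fault, frames {0}
pos 2: 2 -> fault, frames {0,2}
pos 3: 9 -> fault, frames {0,2,9}
pos 4: 6 -> fault, frames {0,2,9,6}
pos 5: 9 -> hit
pos 6: 4 -> fault, evict 0, frames {2,6,9,4}
At position 6, page 0 is evicted.

0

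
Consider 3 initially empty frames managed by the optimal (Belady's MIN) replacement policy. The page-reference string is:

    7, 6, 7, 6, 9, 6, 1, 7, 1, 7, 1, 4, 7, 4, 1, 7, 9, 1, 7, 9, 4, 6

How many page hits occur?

14

7 → fault, frames (7)
6 → fault, frames (7 6)
7 → hit
6 → hit
9 → fault, frames (7 6 9)
6 → hit
1 → fault, evict 6, frames (7 9 1)
7 → hit
1 → hit
7 → hit
1 → hit
4 → fault, evict 9, frames (7 1 4)
7 → hit
4 → hit
1 → hit
7 → hit
9 → fault, evict 4, frames (7 1 9)
1 → hit
7 → hit
9 → hit
4 → fault, evict 9, frames (7 1 4)
6 → fault, evict 4, frames (7 1 6)
Hits: 14.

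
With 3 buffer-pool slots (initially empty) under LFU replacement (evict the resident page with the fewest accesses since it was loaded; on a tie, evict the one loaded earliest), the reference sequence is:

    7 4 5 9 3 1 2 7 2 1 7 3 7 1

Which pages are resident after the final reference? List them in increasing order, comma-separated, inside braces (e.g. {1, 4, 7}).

{1, 2, 7}

7: fault, frames [7]
4: fault, frames [7, 4]
5: fault, frames [7, 4, 5]
9: fault, evict 7, frames [4, 5, 9]
3: fault, evict 4, frames [5, 9, 3]
1: fault, evict 5, frames [9, 3, 1]
2: fault, evict 9, frames [3, 1, 2]
7: fault, evict 3, frames [1, 2, 7]
2: hit
1: hit
7: hit
3: fault, evict 1, frames [2, 7, 3]
7: hit
1: fault, evict 3, frames [2, 7, 1]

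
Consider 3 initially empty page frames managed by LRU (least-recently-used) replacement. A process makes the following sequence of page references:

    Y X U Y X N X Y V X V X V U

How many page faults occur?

Y → fault, frames (Y)
X → fault, frames (Y X)
U → fault, frames (Y X U)
Y → hit
X → hit
N → fault, evict U, frames (Y X N)
X → hit
Y → hit
V → fault, evict N, frames (X Y V)
X → hit
V → hit
X → hit
V → hit
U → fault, evict Y, frames (X V U)
Page faults: 6.

6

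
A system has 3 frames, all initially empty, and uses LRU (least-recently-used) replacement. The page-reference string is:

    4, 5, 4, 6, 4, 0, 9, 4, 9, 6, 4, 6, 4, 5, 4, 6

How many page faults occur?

4 → miss, frames (4)
5 → miss, frames (4 5)
4 → hit
6 → miss, frames (5 4 6)
4 → hit
0 → miss, evict 5, frames (6 4 0)
9 → miss, evict 6, frames (4 0 9)
4 → hit
9 → hit
6 → miss, evict 0, frames (4 9 6)
4 → hit
6 → hit
4 → hit
5 → miss, evict 9, frames (6 4 5)
4 → hit
6 → hit
Page faults: 7.

7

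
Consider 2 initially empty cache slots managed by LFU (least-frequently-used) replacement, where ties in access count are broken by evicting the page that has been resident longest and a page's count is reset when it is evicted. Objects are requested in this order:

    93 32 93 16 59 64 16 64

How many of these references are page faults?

7

93: miss, frames [93]
32: miss, frames [93, 32]
93: hit
16: miss, evict 32, frames [93, 16]
59: miss, evict 16, frames [93, 59]
64: miss, evict 59, frames [93, 64]
16: miss, evict 64, frames [93, 16]
64: miss, evict 16, frames [93, 64]
Page faults: 7.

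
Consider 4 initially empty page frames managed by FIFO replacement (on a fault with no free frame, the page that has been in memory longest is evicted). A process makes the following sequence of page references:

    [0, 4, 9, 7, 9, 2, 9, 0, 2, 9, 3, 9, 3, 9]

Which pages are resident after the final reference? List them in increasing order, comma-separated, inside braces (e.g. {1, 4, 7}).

0 -> fault, frames {0}
4 -> fault, frames {0,4}
9 -> fault, frames {0,4,9}
7 -> fault, frames {0,4,9,7}
9 -> hit
2 -> fault, evict 0, frames {4,9,7,2}
9 -> hit
0 -> fault, evict 4, frames {9,7,2,0}
2 -> hit
9 -> hit
3 -> fault, evict 9, frames {7,2,0,3}
9 -> fault, evict 7, frames {2,0,3,9}
3 -> hit
9 -> hit

{0, 2, 3, 9}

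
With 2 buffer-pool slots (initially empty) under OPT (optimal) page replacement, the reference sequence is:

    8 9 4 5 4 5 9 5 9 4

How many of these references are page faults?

8 -> miss, frames (8)
9 -> miss, frames (8 9)
4 -> miss, evict 8, frames (9 4)
5 -> miss, evict 9, frames (4 5)
4 -> hit
5 -> hit
9 -> miss, evict 4, frames (5 9)
5 -> hit
9 -> hit
4 -> miss, evict 9, frames (5 4)
Page faults: 6.

6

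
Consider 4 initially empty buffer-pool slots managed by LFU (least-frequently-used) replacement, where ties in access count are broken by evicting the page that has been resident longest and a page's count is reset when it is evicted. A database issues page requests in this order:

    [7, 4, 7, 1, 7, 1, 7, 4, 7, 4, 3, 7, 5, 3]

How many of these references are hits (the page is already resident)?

7: miss, frames {7}
4: miss, frames {7,4}
7: hit
1: miss, frames {7,4,1}
7: hit
1: hit
7: hit
4: hit
7: hit
4: hit
3: miss, frames {7,4,1,3}
7: hit
5: miss, evict 3, frames {7,4,1,5}
3: miss, evict 5, frames {7,4,1,3}
Hits: 8.

8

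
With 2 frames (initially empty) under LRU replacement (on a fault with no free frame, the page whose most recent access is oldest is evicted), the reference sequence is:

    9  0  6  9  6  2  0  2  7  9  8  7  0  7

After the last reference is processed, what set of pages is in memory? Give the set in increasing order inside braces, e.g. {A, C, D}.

{0, 7}

9 -> fault, frames {9}
0 -> fault, frames {9,0}
6 -> fault, evict 9, frames {0,6}
9 -> fault, evict 0, frames {6,9}
6 -> hit
2 -> fault, evict 9, frames {6,2}
0 -> fault, evict 6, frames {2,0}
2 -> hit
7 -> fault, evict 0, frames {2,7}
9 -> fault, evict 2, frames {7,9}
8 -> fault, evict 7, frames {9,8}
7 -> fault, evict 9, frames {8,7}
0 -> fault, evict 8, frames {7,0}
7 -> hit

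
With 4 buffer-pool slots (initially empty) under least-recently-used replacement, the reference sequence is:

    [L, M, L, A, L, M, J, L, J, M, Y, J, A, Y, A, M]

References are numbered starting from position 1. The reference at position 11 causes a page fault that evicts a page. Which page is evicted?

A

pos 1: L: miss, frames [L]
pos 2: M: miss, frames [L, M]
pos 3: L: hit
pos 4: A: miss, frames [M, L, A]
pos 5: L: hit
pos 6: M: hit
pos 7: J: miss, frames [A, L, M, J]
pos 8: L: hit
pos 9: J: hit
pos 10: M: hit
pos 11: Y: miss, evict A, frames [L, J, M, Y]
At position 11, page A is evicted.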